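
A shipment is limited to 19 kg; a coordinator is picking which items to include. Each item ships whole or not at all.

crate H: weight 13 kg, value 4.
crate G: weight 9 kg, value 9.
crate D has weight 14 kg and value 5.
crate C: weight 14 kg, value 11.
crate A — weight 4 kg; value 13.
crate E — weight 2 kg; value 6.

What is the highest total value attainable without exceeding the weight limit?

crate H + crate A + crate E: weight 13 + 4 + 2 = 19 ≤ 19, value 4 + 13 + 6 = 23.
crate C + crate A: weight 14 + 4 = 18 ≤ 19, value 11 + 13 = 24.
crate G + crate A + crate E: weight 9 + 4 + 2 = 15 ≤ 19, value 9 + 13 + 6 = 28.
Best is crate G, crate A, and crate E with total value 28.

28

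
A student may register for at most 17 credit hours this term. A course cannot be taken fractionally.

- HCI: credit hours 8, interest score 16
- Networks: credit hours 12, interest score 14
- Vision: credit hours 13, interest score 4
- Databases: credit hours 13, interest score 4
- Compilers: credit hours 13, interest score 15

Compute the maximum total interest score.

Take HCI: credit hours 8 ≤ 17, interest score 16.
No other feasible combination does better.

16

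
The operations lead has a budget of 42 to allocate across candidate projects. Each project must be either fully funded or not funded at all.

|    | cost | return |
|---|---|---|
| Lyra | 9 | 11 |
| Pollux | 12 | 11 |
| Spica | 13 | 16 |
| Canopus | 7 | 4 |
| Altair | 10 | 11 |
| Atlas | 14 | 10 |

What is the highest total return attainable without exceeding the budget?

Allowing fractional choices, the relaxed optimum would be about 47.2, but projects are indivisible.
Lyra + Pollux + Spica + Canopus: cost 9 + 12 + 13 + 7 = 41 ≤ 42, return 11 + 11 + 16 + 4 = 42.
Pollux + Spica + Canopus + Altair: cost 12 + 13 + 7 + 10 = 42 ≤ 42, return 11 + 16 + 4 + 11 = 42.
Lyra + Spica + Canopus + Altair: cost 9 + 13 + 7 + 10 = 39 ≤ 42, return 11 + 16 + 4 + 11 = 42.
The maximum return is 42; one optimal choice is Lyra, Spica, Canopus, and Altair.

42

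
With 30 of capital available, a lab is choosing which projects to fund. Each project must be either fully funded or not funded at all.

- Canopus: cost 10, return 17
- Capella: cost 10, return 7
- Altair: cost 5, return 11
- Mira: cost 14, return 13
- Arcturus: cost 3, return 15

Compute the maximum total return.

Take Canopus, Capella, Altair, and Arcturus: cost 10 + 10 + 5 + 3 = 28 ≤ 30, return 17 + 7 + 11 + 15 = 50.
No other feasible combination does better.

50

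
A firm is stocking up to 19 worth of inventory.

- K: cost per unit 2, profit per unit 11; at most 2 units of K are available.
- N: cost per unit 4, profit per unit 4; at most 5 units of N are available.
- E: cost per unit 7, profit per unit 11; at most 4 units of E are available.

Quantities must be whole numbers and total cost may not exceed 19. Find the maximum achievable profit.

This is a bounded integer knapsack.
2×K, 2×N, and 1×E: cost 19 ≤ 19, profit 2·11 + 2·4 + 1·11 = 41.
2×K and 2×E: cost 18 ≤ 19, profit 2·11 + 2·11 = 44.
Best is 44.

44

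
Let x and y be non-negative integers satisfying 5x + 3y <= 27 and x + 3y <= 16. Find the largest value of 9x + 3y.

(x,y)=(5,0) is feasible, giving 45.
(x,y)=(4,1) is feasible, giving 39.
No feasible integer point exceeds 45.

45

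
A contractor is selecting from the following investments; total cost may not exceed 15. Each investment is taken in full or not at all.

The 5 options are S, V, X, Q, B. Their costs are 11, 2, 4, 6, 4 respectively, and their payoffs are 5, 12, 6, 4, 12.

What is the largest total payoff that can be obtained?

V + X + B: cost 2 + 4 + 4 = 10 ≤ 15, payoff 12 + 6 + 12 = 30.
V + Q + B: cost 2 + 6 + 4 = 12 ≤ 15, payoff 12 + 4 + 12 = 28.
Best is V, X, and B with total payoff 30.

30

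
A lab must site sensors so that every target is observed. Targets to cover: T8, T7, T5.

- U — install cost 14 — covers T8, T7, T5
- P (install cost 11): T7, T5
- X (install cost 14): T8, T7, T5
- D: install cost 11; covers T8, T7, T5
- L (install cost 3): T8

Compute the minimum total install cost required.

The greedy cost-per-new-target heuristic would pick L and P for 14, but a cheaper cover exists.
D alone covers T8, T7, T5 — every target.
Total install cost: 11.
No cover costs less than 11.

11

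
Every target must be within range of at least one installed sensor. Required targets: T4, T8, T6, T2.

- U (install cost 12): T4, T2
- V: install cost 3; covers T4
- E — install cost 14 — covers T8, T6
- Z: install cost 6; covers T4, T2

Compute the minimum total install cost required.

The greedy cost-per-new-target heuristic would pick V, Z, and E for 23, but a cheaper cover exists.
Choose E and Z: together they cover T4, T8, T6, T2 — every target.
Total install cost: 14 + 6 = 20.
No cover costs less than 20.

20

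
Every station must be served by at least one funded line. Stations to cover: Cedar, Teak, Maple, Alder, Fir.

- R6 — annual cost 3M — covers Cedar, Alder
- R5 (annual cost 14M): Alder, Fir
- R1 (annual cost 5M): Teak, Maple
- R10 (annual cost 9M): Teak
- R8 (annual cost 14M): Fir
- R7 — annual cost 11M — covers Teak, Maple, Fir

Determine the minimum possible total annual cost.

14

The greedy cost-per-new-station heuristic would pick R6, R1, and R7 for 19, but a cheaper cover exists.
Choose R6 and R7: together they cover Cedar, Teak, Maple, Alder, Fir — every station.
Total annual cost: 3 + 11 = 14.
No cover costs less than 14.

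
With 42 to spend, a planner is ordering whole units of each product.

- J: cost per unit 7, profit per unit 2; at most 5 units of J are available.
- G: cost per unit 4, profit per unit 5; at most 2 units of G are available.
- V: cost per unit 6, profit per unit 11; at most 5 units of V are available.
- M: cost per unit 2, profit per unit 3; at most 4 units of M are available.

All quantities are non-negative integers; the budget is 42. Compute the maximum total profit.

72

1×G, 5×V, and 4×M: cost 42 ≤ 42, profit 1·5 + 5·11 + 4·3 = 72.
2×G, 5×V, and 2×M: cost 42 ≤ 42, profit 2·5 + 5·11 + 2·3 = 71.
Best is 72.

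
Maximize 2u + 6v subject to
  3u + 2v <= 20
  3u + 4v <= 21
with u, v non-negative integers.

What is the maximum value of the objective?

30

(u,v)=(0,5): 3·0+2·5=10≤20, 3·0+4·5=20≤21, objective 30.
(u,v)=(1,4): 3·1+2·4=11≤20, 3·1+4·4=19≤21, objective 26.
The best lattice point is (0,5), giving 30.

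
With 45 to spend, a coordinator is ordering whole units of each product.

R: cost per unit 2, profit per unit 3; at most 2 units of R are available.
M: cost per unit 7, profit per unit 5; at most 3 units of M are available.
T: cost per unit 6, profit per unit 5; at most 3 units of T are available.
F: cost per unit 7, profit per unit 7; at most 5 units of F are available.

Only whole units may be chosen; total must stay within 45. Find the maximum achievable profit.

46

R has the best ratio (3/2); taking only R gives at most 2×3 = 6 (stopped by the supply cap of 2).
Mixing does better — 2×R, 1×T, and 5×F: cost 45 ≤ 45, profit 2·3 + 1·5 + 5·7 = 46.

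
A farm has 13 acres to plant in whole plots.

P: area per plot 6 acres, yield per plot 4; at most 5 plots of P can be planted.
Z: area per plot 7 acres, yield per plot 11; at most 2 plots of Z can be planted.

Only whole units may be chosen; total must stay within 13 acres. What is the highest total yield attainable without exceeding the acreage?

Z has the best ratio (11/7); taking only Z gives at most 1×11 = 11 (stopped by the area limit).
Mixing does better — 1×P and 1×Z: area 13 ≤ 13, yield 1·4 + 1·11 = 15.

15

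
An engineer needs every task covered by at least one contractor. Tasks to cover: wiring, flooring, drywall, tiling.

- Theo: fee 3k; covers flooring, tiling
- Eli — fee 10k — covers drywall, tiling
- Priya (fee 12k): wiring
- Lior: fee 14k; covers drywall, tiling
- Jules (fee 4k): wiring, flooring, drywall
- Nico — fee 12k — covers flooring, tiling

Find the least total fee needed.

Choose Theo and Jules: together they cover wiring, flooring, drywall, tiling — every task.
Total fee: 3 + 4 = 7.

7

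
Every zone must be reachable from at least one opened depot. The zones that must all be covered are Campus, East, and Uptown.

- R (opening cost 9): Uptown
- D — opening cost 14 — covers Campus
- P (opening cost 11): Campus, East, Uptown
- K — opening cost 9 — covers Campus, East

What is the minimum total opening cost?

P alone covers Campus, East, Uptown — every zone.
Total opening cost: 11.
No cover costs less than 11.

11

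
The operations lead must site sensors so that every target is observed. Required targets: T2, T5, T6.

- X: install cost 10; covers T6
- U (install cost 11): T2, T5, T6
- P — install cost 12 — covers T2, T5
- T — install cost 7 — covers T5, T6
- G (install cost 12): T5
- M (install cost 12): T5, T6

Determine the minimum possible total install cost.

The greedy cost-per-new-target heuristic would pick T and U for 18, but a cheaper cover exists.
U alone covers T2, T5, T6 — every target.
Total install cost: 11.
No cover costs less than 11.

11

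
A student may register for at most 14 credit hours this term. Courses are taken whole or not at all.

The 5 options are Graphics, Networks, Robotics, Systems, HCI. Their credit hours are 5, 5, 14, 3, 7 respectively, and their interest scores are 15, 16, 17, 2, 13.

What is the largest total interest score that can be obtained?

33

Allowing fractional choices, the relaxed optimum would be about 38.4, but courses are indivisible.
Graphics + Networks: credit hours 5 + 5 = 10 ≤ 14, interest score 15 + 16 = 31.
Graphics + Networks + Systems: credit hours 5 + 5 + 3 = 13 ≤ 14, interest score 15 + 16 + 2 = 33.
Best is Graphics, Networks, and Systems with total interest score 33.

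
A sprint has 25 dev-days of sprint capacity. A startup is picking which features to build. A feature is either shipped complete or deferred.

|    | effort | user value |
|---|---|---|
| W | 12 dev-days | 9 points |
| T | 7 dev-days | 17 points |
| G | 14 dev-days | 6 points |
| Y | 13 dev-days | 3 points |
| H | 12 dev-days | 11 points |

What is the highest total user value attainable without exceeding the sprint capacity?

Take T and H: effort 7 + 12 = 19 ≤ 25, user value 17 + 11 = 28.
No other feasible combination does better.

28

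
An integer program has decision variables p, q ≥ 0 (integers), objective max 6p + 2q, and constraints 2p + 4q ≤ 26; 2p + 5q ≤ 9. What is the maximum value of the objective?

24

(p,q)=(4,0) is feasible, giving 24.
(p,q)=(3,0) is feasible, giving 18.
Maximum is 24 at (p,q)=(4,0).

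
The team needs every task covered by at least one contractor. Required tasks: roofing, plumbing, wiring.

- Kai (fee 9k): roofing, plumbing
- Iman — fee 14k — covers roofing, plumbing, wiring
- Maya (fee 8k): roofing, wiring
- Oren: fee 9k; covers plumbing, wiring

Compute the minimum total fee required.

14

This is a weighted set-cover instance.
The greedy cost-per-new-task heuristic would pick Maya and Kai for 17, but a cheaper cover exists.
Iman alone covers roofing, plumbing, wiring — every task.
Total fee: 14.
No cover costs less than 14.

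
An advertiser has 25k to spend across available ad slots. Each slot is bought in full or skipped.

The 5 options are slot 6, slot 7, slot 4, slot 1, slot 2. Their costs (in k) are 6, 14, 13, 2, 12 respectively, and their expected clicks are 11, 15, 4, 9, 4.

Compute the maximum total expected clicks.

35

Allowing fractional choices, the relaxed optimum would be about 36.0, but ad slots are indivisible.
slot 6 + slot 7: cost 6 + 14 = 20 ≤ 25, expected clicks 11 + 15 = 26.
slot 6 + slot 7 + slot 1: cost 6 + 14 + 2 = 22 ≤ 25, expected clicks 11 + 15 + 9 = 35.
slot 7 + slot 1: cost 14 + 2 = 16 ≤ 25, expected clicks 15 + 9 = 24.
Best is slot 6, slot 7, and slot 1 with total expected clicks 35.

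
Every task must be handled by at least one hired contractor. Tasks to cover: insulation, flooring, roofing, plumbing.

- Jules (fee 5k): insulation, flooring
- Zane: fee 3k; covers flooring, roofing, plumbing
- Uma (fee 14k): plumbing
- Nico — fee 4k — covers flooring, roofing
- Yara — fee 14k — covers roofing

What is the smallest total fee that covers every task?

This is an integer covering problem.
Choose Jules and Zane: together they cover insulation, flooring, roofing, plumbing — every task.
Total fee: 5 + 3 = 8.
No cover costs less than 8.

8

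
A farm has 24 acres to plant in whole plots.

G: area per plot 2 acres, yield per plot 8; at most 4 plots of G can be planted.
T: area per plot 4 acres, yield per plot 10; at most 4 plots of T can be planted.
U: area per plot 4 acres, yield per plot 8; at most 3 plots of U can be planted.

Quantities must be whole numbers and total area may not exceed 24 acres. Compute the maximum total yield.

72

G has the best ratio (8/2); taking only G gives at most 4×8 = 32 (stopped by the supply cap of 4).
Mixing does better — 4×G and 4×T: area 24 ≤ 24, yield 4·8 + 4·10 = 72.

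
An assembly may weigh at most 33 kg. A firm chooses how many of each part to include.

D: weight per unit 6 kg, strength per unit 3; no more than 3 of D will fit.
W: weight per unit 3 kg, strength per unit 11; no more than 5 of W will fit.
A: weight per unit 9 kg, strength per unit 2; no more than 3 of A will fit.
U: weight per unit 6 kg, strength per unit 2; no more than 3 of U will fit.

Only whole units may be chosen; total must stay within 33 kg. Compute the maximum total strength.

64

W has the best ratio (11/3); taking only W gives at most 5×11 = 55 (stopped by the supply cap of 5).
Mixing does better — 3×D and 5×W: weight 33 ≤ 33, strength 3·3 + 5·11 = 64.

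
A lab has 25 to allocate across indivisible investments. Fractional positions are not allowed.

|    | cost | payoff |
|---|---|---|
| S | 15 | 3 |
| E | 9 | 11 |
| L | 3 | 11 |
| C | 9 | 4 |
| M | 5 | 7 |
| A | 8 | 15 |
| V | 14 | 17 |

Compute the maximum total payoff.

E + L + M + A: cost 9 + 3 + 5 + 8 = 25 ≤ 25, payoff 11 + 11 + 7 + 15 = 44.
L + A + V: cost 3 + 8 + 14 = 25 ≤ 25, payoff 11 + 15 + 17 = 43.
E + L + A: cost 9 + 3 + 8 = 20 ≤ 25, payoff 11 + 11 + 15 = 37.
Best is E, L, M, and A with total payoff 44.

44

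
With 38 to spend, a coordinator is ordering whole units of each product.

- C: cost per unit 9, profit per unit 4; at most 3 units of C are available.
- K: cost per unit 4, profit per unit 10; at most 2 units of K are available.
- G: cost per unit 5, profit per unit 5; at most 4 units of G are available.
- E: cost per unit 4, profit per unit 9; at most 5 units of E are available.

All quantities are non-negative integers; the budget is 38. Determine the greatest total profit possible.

75

2×K, 2×G, and 5×E: cost 38 ≤ 38, profit 2·10 + 2·5 + 5·9 = 75.
2×K, 1×G, and 5×E: cost 33 ≤ 38, profit 2·10 + 1·5 + 5·9 = 70.
Best is 75.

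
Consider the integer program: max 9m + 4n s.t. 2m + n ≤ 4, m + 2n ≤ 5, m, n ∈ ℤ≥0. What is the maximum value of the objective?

(m,n)=(2,0): 2·2+1·0=4≤4, 1·2+2·0=2≤5, objective 18.
(m,n)=(1,1): 2·1+1·1=3≤4, 1·1+2·1=3≤5, objective 13.
(m,n)=(1,0): 2·1+1·0=2≤4, 1·1+2·0=1≤5, objective 9.
Maximum is 18 at (m,n)=(2,0).

18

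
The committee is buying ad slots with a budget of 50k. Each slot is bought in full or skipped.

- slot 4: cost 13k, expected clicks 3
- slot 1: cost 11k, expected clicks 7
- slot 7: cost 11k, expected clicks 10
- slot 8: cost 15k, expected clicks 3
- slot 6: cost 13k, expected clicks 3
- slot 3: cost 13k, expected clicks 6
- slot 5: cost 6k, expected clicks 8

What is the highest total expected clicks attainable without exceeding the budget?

31

Allowing fractional choices, the relaxed optimum would be about 33.1, but ad slots are indivisible.
slot 1 + slot 7 + slot 6 + slot 5: cost 11 + 11 + 13 + 6 = 41 ≤ 50, expected clicks 7 + 10 + 3 + 8 = 28.
slot 1 + slot 7 + slot 3 + slot 5: cost 11 + 11 + 13 + 6 = 41 ≤ 50, expected clicks 7 + 10 + 6 + 8 = 31.
slot 4 + slot 1 + slot 7 + slot 5: cost 13 + 11 + 11 + 6 = 41 ≤ 50, expected clicks 3 + 7 + 10 + 8 = 28.
Best is slot 1, slot 7, slot 3, and slot 5 with total expected clicks 31.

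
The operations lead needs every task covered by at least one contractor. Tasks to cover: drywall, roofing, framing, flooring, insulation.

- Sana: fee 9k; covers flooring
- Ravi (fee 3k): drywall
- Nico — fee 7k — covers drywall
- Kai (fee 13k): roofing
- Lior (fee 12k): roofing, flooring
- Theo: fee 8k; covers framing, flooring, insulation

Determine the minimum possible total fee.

Choose Ravi, Lior, and Theo: together they cover drywall, roofing, framing, flooring, insulation — every task.
Total fee: 3 + 12 + 8 = 23.

23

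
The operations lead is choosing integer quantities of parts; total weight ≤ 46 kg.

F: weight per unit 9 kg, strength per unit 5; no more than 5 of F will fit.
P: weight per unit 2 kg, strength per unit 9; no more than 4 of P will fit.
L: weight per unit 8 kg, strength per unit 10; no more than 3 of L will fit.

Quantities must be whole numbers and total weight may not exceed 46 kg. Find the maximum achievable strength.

71

Take 1×F, 4×P, and 3×L: weight 41 ≤ 46, strength 1·5 + 4·9 + 3·10 = 71.
P has the best ratio (9/2) and is taken to its limit of 4; remaining capacity is filled optimally with the others.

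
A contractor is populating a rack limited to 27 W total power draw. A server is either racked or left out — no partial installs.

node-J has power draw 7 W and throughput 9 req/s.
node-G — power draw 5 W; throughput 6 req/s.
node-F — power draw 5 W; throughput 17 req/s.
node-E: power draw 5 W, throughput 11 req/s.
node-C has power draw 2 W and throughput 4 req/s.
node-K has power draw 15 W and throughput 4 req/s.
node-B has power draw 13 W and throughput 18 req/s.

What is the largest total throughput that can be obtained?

50

node-F + node-E + node-C + node-B: power draw 5 + 5 + 2 + 13 = 25 ≤ 27, throughput 17 + 11 + 4 + 18 = 50.
node-J + node-G + node-F + node-E + node-C: power draw 7 + 5 + 5 + 5 + 2 = 24 ≤ 27, throughput 9 + 6 + 17 + 11 + 4 = 47.
node-J + node-F + node-C + node-B: power draw 7 + 5 + 2 + 13 = 27 ≤ 27, throughput 9 + 17 + 4 + 18 = 48.
Best is node-F, node-E, node-C, and node-B with total throughput 50.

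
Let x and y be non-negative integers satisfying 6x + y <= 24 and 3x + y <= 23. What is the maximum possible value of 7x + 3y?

69

(x,y)=(0,23) is feasible, giving 69.
(x,y)=(0,22) is feasible, giving 66.
The best lattice point is (0,23), giving 69.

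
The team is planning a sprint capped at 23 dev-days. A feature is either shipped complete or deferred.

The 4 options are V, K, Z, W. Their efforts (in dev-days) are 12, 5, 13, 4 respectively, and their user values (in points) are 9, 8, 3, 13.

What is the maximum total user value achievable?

30

Allowing fractional choices, the relaxed optimum would be about 30.5, but features are indivisible.
V + K + W: effort 12 + 5 + 4 = 21 ≤ 23, user value 9 + 8 + 13 = 30.
K + Z + W: effort 5 + 13 + 4 = 22 ≤ 23, user value 8 + 3 + 13 = 24.
Best is V, K, and W with total user value 30.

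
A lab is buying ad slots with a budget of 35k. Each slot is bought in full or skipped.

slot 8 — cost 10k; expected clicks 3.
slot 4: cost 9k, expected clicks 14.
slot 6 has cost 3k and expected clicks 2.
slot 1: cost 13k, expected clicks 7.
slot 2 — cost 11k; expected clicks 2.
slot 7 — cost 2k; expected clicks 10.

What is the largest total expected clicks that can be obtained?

34

Take slot 8, slot 4, slot 1, and slot 7: cost 10 + 9 + 13 + 2 = 34 ≤ 35, expected clicks 3 + 14 + 7 + 10 = 34.
No other feasible combination does better.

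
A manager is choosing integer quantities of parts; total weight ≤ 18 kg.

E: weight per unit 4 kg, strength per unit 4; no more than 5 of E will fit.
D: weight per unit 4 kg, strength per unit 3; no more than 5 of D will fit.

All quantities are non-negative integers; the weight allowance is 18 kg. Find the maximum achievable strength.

16

E has the best ratio (4/4); taking only E gives at most 4×4 = 16 (stopped by the weight limit).
Optimal: 4×E: weight 16 ≤ 18, strength 4·4 = 16.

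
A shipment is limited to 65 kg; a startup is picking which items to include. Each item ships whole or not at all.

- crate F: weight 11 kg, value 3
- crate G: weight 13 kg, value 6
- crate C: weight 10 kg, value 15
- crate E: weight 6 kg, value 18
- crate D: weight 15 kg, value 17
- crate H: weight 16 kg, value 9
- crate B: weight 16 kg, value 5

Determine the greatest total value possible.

65

Allowing fractional choices, the relaxed optimum would be about 66.6, but items are indivisible.
crate C + crate E + crate D + crate H + crate B: weight 10 + 6 + 15 + 16 + 16 = 63 ≤ 65, value 15 + 18 + 17 + 9 + 5 = 64.
crate G + crate C + crate E + crate D + crate H: weight 13 + 10 + 6 + 15 + 16 = 60 ≤ 65, value 6 + 15 + 18 + 17 + 9 = 65.
Best is crate G, crate C, crate E, crate D, and crate H with total value 65.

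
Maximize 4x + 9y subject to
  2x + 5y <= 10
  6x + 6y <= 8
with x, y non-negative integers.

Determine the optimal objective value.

9

(x,y)=(0,1): 2·0+5·1=5≤10, 6·0+6·1=6≤8, objective 9.
(x,y)=(1,0): 2·1+5·0=2≤10, 6·1+6·0=6≤8, objective 4.
No feasible integer point exceeds 9.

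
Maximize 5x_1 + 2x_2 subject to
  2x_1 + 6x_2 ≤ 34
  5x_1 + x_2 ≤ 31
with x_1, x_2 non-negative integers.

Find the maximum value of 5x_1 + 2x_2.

Relaxing integrality, the LP optimum is 34.86 at (x_1,x_2) = (5.43, 3.86), which is not an integer point.
(x_1,x_2)=(5,4): 2·5+6·4=34≤34, 5·5+1·4=29≤31, objective 33.
(x_1,x_2)=(5,3): 2·5+6·3=28≤34, 5·5+1·3=28≤31, objective 31.
(x_1,x_2)=(5,2): 2·5+6·2=22≤34, 5·5+1·2=27≤31, objective 29.
No feasible integer point exceeds 33.

33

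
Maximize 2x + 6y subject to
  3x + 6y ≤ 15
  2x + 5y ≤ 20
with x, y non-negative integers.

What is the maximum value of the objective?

(x,y)=(1,2) is feasible, giving 14.
(x,y)=(0,2) is feasible, giving 12.
Maximum is 14 at (x,y)=(1,2).

14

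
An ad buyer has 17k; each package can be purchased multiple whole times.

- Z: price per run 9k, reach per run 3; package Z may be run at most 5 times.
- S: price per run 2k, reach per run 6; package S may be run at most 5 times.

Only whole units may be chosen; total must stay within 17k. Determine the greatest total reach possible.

30

This is a bounded integer knapsack.
S has the best ratio (6/2); taking only S gives at most 5×6 = 30 (stopped by the supply cap of 5).
Optimal: 5×S: price 10 ≤ 17, reach 5·6 = 30.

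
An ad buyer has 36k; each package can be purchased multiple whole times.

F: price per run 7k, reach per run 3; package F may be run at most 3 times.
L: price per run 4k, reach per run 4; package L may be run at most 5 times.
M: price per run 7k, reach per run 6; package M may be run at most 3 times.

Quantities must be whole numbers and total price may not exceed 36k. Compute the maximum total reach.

32

L has the best ratio (4/4); taking only L gives at most 5×4 = 20 (stopped by the supply cap of 5).
Mixing does better — 5×L and 2×M: price 34 ≤ 36, reach 5·4 + 2·6 = 32.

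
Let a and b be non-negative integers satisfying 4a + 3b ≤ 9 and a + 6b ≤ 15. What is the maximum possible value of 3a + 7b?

(a,b)=(0,2): 4·0+3·2=6≤9, 1·0+6·2=12≤15, objective 14.
(a,b)=(1,1): 4·1+3·1=7≤9, 1·1+6·1=7≤15, objective 10.
(a,b)=(0,1): 4·0+3·1=3≤9, 1·0+6·1=6≤15, objective 7.
The best lattice point is (0,2), giving 14.

14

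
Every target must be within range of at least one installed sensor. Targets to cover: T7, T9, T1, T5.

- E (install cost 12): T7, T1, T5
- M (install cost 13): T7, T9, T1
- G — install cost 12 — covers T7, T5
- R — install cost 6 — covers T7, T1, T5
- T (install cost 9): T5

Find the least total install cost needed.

19

Choose M and R: together they cover T7, T9, T1, T5 — every target.
Total install cost: 13 + 6 = 19.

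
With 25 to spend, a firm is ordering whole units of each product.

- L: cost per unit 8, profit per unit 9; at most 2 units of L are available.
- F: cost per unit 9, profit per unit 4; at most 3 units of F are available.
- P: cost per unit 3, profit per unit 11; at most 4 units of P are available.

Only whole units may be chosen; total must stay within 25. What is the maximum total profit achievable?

P has the best ratio (11/3); taking only P gives at most 4×11 = 44 (stopped by the supply cap of 4).
Mixing does better — 1×L and 4×P: cost 20 ≤ 25, profit 1·9 + 4·11 = 53.

53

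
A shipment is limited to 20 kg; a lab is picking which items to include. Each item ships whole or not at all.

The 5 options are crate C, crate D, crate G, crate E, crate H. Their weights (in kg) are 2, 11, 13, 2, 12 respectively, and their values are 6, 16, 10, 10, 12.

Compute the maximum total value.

32

Allowing fractional choices, the relaxed optimum would be about 37.0, but items are indivisible.
crate C + crate E + crate H: weight 2 + 2 + 12 = 16 ≤ 20, value 6 + 10 + 12 = 28.
crate C + crate D + crate E: weight 2 + 11 + 2 = 15 ≤ 20, value 6 + 16 + 10 = 32.
Best is crate C, crate D, and crate E with total value 32.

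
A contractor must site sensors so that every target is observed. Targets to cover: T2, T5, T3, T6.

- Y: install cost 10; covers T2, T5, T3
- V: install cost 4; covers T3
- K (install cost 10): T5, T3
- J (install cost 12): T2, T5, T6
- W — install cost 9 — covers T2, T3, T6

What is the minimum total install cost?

This is an integer covering problem.
The greedy cost-per-new-target heuristic would pick W and Y for 19, but a cheaper cover exists.
Choose V and J: together they cover T2, T5, T3, T6 — every target.
Total install cost: 4 + 12 = 16.
No cover costs less than 16.

16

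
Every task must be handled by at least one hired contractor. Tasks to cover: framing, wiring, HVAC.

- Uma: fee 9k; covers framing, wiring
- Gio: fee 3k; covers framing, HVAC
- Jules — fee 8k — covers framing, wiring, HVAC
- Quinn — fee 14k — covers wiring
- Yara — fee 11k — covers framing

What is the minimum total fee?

8

Jules alone covers framing, wiring, HVAC — every task.
Total fee: 8.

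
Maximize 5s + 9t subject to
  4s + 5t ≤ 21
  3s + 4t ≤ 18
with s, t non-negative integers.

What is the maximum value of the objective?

The continuous relaxation peaks at (0, 4.2) with value 37.80; rounding to a feasible lattice point costs some objective.
(s,t)=(0,4): 4·0+5·4=20≤21, 3·0+4·4=16≤18, objective 36.
(s,t)=(1,3): 4·1+5·3=19≤21, 3·1+4·3=15≤18, objective 32.
(s,t)=(0,3): 4·0+5·3=15≤21, 3·0+4·3=12≤18, objective 27.
Maximum is 36 at (s,t)=(0,4).

36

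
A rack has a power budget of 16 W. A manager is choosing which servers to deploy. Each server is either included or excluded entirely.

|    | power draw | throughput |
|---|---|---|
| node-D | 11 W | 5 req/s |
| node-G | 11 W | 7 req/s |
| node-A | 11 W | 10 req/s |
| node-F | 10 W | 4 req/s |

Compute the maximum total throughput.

This is a 0-1 knapsack instance.
Allowing fractional choices, the relaxed optimum would be about 13.2, but servers are indivisible.
node-A: power draw 11 ≤ 16, throughput 10.
node-G: power draw 11 ≤ 16, throughput 7.
Best is node-A with total throughput 10.

10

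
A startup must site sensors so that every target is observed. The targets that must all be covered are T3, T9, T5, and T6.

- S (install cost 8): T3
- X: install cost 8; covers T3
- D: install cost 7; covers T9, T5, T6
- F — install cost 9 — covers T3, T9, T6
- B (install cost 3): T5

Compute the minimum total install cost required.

This is an integer covering problem.
The greedy cost-per-new-target heuristic would pick D and S for 15, but a cheaper cover exists.
Choose F and B: together they cover T3, T9, T5, T6 — every target.
Total install cost: 9 + 3 = 12.
No cover costs less than 12.

12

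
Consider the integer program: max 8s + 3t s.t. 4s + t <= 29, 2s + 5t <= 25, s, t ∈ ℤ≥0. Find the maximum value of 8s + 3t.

(s,t)=(7,1) is feasible, giving 59.
(s,t)=(7,0) is feasible, giving 56.
(s,t)=(6,2) is feasible, giving 54.
No feasible integer point exceeds 59.

59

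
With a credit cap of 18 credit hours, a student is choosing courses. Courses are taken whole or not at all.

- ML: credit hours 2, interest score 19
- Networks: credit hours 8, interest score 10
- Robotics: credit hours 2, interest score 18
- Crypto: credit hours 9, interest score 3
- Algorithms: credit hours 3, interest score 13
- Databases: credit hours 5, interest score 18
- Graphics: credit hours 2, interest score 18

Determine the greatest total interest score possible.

Take ML, Robotics, Algorithms, Databases, and Graphics: credit hours 2 + 2 + 3 + 5 + 2 = 14 ≤ 18, interest score 19 + 18 + 13 + 18 + 18 = 86.
No other feasible combination does better.

86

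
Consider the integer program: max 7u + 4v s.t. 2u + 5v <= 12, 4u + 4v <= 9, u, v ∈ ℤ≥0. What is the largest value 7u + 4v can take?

14

Relaxing integrality, the LP optimum is 15.75 at (u,v) = (2.25, 0), which is not an integer point.
(u,v)=(2,0): 2·2+5·0=4≤12, 4·2+4·0=8≤9, objective 14.
(u,v)=(1,1): 2·1+5·1=7≤12, 4·1+4·1=8≤9, objective 11.
(u,v)=(1,0): 2·1+5·0=2≤12, 4·1+4·0=4≤9, objective 7.
Maximum is 14 at (u,v)=(2,0).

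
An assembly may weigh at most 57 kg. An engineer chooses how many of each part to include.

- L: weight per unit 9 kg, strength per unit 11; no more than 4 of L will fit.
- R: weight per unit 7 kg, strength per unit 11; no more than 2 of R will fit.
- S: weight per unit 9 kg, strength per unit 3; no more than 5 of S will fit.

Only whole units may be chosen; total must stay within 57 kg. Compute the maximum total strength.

66

4×L and 2×R: weight 50 ≤ 57, strength 4·11 + 2·11 = 66.
3×L, 2×R, and 1×S: weight 50 ≤ 57, strength 3·11 + 2·11 + 1·3 = 58.
Best is 66.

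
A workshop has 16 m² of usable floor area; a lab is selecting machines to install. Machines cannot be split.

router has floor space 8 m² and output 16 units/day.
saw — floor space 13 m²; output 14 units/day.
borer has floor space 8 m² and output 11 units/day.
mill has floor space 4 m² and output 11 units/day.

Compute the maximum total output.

27

borer + mill: floor space 8 + 4 = 12 ≤ 16, output 11 + 11 = 22.
router + borer: floor space 8 + 8 = 16 ≤ 16, output 16 + 11 = 27.
router + mill: floor space 8 + 4 = 12 ≤ 16, output 16 + 11 = 27.
The maximum output is 27; one optimal choice is router and mill.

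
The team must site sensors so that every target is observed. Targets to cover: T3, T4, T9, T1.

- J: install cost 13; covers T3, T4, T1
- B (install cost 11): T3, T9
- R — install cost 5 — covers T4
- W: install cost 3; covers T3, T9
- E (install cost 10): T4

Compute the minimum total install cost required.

16

The greedy cost-per-new-target heuristic would pick W, R, and J for 21, but a cheaper cover exists.
Choose J and W: together they cover T3, T4, T9, T1 — every target.
Total install cost: 13 + 3 = 16.
No cover costs less than 16.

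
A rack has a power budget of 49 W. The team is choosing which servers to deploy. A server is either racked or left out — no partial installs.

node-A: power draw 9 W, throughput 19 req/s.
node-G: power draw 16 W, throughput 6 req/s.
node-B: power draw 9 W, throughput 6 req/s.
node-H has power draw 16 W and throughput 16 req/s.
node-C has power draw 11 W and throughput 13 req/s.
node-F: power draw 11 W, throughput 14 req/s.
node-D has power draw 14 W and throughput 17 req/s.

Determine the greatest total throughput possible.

63

Allowing fractional choices, the relaxed optimum would be about 67.0, but servers are indivisible.
node-A + node-H + node-C + node-F: power draw 9 + 16 + 11 + 11 = 47 ≤ 49, throughput 19 + 16 + 13 + 14 = 62.
node-A + node-B + node-H + node-D: power draw 9 + 9 + 16 + 14 = 48 ≤ 49, throughput 19 + 6 + 16 + 17 = 58.
node-A + node-C + node-F + node-D: power draw 9 + 11 + 11 + 14 = 45 ≤ 49, throughput 19 + 13 + 14 + 17 = 63.
Best is node-A, node-C, node-F, and node-D with total throughput 63.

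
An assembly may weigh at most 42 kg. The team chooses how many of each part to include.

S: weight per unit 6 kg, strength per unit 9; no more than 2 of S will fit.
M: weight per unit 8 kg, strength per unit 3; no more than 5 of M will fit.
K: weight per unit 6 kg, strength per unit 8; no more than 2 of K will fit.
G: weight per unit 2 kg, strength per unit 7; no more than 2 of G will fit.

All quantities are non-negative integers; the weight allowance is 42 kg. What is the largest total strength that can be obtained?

51

This is a bounded integer knapsack.
Take 2×S, 1×M, 2×K, and 2×G: weight 36 ≤ 42, strength 2·9 + 1·3 + 2·8 + 2·7 = 51.
G has the best ratio (7/2) and is taken to its limit of 2; remaining capacity is filled optimally with the others.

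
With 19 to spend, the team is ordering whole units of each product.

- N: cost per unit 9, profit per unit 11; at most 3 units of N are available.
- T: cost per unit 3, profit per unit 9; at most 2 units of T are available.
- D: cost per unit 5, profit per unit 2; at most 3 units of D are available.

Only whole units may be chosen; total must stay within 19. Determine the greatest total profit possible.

29

T has the best ratio (9/3); taking only T gives at most 2×9 = 18 (stopped by the supply cap of 2).
Mixing does better — 1×N and 2×T: cost 15 ≤ 19, profit 1·11 + 2·9 = 29.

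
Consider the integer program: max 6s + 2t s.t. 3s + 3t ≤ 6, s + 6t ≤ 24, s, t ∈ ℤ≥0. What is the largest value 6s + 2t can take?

12

(s,t)=(2,0): 3·2+3·0=6≤6, 1·2+6·0=2≤24, objective 12.
(s,t)=(1,1): 3·1+3·1=6≤6, 1·1+6·1=7≤24, objective 8.
(s,t)=(1,0): 3·1+3·0=3≤6, 1·1+6·0=1≤24, objective 6.
The best lattice point is (2,0), giving 12.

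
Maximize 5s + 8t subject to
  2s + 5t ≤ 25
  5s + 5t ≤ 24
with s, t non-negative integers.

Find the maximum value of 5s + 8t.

32

The continuous relaxation peaks at (0, 4.8) with value 38.40; rounding to a feasible lattice point costs some objective.
(s,t)=(0,4): 2·0+5·4=20≤25, 5·0+5·4=20≤24, objective 32.
(s,t)=(1,3): 2·1+5·3=17≤25, 5·1+5·3=20≤24, objective 29.
(s,t)=(0,3): 2·0+5·3=15≤25, 5·0+5·3=15≤24, objective 24.
No feasible integer point exceeds 32.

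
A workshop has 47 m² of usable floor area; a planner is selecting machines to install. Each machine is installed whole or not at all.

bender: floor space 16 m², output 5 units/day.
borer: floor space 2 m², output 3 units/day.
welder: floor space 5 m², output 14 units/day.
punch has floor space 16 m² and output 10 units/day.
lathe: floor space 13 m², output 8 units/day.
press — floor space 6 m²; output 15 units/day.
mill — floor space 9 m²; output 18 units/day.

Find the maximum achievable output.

60

borer + welder + punch + press + mill: floor space 2 + 5 + 16 + 6 + 9 = 38 ≤ 47, output 3 + 14 + 10 + 15 + 18 = 60.
borer + welder + lathe + press + mill: floor space 2 + 5 + 13 + 6 + 9 = 35 ≤ 47, output 3 + 14 + 8 + 15 + 18 = 58.
Best is borer, welder, punch, press, and mill with total output 60.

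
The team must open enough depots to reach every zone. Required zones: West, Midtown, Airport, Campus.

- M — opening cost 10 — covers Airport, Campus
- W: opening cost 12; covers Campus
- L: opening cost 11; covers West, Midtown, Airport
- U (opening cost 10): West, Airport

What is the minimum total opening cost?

21

Choose M and L: together they cover West, Midtown, Airport, Campus — every zone.
Total opening cost: 10 + 11 = 21.
No cover costs less than 21.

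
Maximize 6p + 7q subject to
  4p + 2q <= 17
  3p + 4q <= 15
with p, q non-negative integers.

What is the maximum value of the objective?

Relaxing integrality, the LP optimum is 29.10 at (p,q) = (3.8, 0.9), which is not an integer point.
(p,q)=(1,3) is feasible, giving 27.
(p,q)=(2,2) is feasible, giving 26.
(p,q)=(3,1) is feasible, giving 25.
(p,q)=(4,0) is feasible, giving 24.
No feasible integer point exceeds 27.

27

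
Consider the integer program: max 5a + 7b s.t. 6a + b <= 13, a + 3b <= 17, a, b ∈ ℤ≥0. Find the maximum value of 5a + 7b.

40

(a,b)=(1,5) is feasible, giving 40.
(a,b)=(0,5) is feasible, giving 35.
(a,b)=(1,4) is feasible, giving 33.
(a,b)=(0,4) is feasible, giving 28.
Maximum is 40 at (a,b)=(1,5).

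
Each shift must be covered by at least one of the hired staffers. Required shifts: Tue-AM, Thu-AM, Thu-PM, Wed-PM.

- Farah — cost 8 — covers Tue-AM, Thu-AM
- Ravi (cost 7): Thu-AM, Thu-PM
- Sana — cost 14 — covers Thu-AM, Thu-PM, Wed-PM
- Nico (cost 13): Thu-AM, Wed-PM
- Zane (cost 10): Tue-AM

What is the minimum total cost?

22

The greedy cost-per-new-shift heuristic would pick Ravi, Farah, and Nico for 28, but a cheaper cover exists.
Choose Farah and Sana: together they cover Tue-AM, Thu-AM, Thu-PM, Wed-PM — every shift.
Total cost: 8 + 14 = 22.
No cover costs less than 22.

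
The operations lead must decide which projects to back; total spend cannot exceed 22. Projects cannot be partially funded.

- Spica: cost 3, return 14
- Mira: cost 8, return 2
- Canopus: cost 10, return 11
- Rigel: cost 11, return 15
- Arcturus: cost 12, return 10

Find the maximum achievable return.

Allowing fractional choices, the relaxed optimum would be about 37.8, but projects are indivisible.
Spica + Mira + Canopus: cost 3 + 8 + 10 = 21 ≤ 22, return 14 + 2 + 11 = 27.
Spica + Rigel: cost 3 + 11 = 14 ≤ 22, return 14 + 15 = 29.
Spica + Mira + Rigel: cost 3 + 8 + 11 = 22 ≤ 22, return 14 + 2 + 15 = 31.
Best is Spica, Mira, and Rigel with total return 31.

31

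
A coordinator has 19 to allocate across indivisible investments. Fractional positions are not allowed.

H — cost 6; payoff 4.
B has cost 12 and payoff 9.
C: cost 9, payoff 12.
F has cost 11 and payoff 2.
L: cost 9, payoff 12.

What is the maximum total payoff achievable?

C + L: cost 9 + 9 = 18 ≤ 19, payoff 12 + 12 = 24.
H + C: cost 6 + 9 = 15 ≤ 19, payoff 4 + 12 = 16.
Best is C and L with total payoff 24.

24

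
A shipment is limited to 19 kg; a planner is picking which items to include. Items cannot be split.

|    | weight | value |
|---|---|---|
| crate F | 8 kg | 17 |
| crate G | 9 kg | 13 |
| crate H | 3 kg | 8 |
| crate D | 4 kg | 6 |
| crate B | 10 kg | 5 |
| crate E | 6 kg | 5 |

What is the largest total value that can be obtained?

This is a 0-1 knapsack instance.
Allowing fractional choices, the relaxed optimum would be about 36.8, but items are indivisible.
crate F + crate H + crate D: weight 8 + 3 + 4 = 15 ≤ 19, value 17 + 8 + 6 = 31.
crate F + crate G: weight 8 + 9 = 17 ≤ 19, value 17 + 13 = 30.
crate F + crate H + crate E: weight 8 + 3 + 6 = 17 ≤ 19, value 17 + 8 + 5 = 30.
Best is crate F, crate H, and crate D with total value 31.

31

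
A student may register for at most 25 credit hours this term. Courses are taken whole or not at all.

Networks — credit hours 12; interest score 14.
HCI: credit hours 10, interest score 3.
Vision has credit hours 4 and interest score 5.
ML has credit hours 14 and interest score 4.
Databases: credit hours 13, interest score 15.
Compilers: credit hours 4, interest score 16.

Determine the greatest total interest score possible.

Allowing fractional choices, the relaxed optimum would be about 40.8, but courses are indivisible.
Vision + Databases + Compilers: credit hours 4 + 13 + 4 = 21 ≤ 25, interest score 5 + 15 + 16 = 36.
Networks + Vision + Compilers: credit hours 12 + 4 + 4 = 20 ≤ 25, interest score 14 + 5 + 16 = 35.
Best is Vision, Databases, and Compilers with total interest score 36.

36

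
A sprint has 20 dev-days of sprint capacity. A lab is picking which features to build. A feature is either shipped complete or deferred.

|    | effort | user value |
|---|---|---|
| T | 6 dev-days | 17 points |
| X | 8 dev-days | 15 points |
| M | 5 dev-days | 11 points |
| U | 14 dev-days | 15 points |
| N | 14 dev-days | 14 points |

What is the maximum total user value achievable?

Treat it as a binary knapsack problem.
T + U: effort 6 + 14 = 20 ≤ 20, user value 17 + 15 = 32.
T + X + M: effort 6 + 8 + 5 = 19 ≤ 20, user value 17 + 15 + 11 = 43.
T + X: effort 6 + 8 = 14 ≤ 20, user value 17 + 15 = 32.
Best is T, X, and M with total user value 43.

43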